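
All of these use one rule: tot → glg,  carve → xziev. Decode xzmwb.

This is the alphabet-reversal cipher (Atbash): a becomes z, b becomes y, etc.
Undoing it on xzmwb: x↔c, z↔a, m↔n, w↔d, b↔y.

candy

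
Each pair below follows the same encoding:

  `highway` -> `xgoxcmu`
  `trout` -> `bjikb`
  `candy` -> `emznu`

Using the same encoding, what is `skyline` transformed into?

Treating letters as 0–25, the rule is x ↦ 9x + 12 (mod 26).
Applying it to skyline: s(18)→9·18+12≡18=s; k(10)→9·10+12≡24=y; y(24)→9·24+12≡20=u; l(11)→9·11+12≡7=h; i(8)→9·8+12≡6=g; n(13)→9·13+12≡25=z; e(4)→9·4+12≡22=w (all mod 26).

syuhgzw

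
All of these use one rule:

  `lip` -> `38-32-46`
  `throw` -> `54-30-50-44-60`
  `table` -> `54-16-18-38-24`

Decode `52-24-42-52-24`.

l(#12)→38 and i(#9)→32: differences scale by 2, so n = 2·pos + 14. With a=1..z=26, the number is 2·pos + 14.
Undoing it on 52-24-42-52-24: 52→(52−14)÷2=19=s, 24→(24−14)÷2=5=e, 42→(42−14)÷2=14=n, 52→(52−14)÷2=19=s, 24→(24−14)÷2=5=e.

sense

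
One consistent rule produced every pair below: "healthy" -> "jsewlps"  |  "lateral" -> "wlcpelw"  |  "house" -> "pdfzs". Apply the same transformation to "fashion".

yztsdlq

The output letters match the input read backwards, each shifted +11: healthy reversed is yhtlaeh. Two steps: reverse the string, then apply a Caesar shift of +11.
On fashion: reverse → noihsaf; then shift: n+11=y, o+11=z, i+11=t, h+11=s, s+11=d, a+11=l, f+11=q.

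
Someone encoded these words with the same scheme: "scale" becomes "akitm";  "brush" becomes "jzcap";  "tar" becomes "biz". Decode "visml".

naked

It's a constant shift of +8 (ROT8).
Undoing it on visml: v−8=n, i−8=a, s−8=k, m−8=e, l−8=d.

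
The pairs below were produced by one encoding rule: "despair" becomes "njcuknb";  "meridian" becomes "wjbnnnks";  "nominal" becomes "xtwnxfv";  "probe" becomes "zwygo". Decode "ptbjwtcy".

foremost

Shifts by position in despair: pos 0: d→n (+10), pos 1: e→j (+5), pos 2: s→c (+10), pos 3: p→u (+5) — repeating every 2. The shifts repeat in a cycle of length 2: positions 0,1,… shift by +10, +5, then the pattern repeats.
Reversing it on ptbjwtcy: p−10=f, t−5=o, b−10=r, j−5=e, w−10=m, t−5=o, c−10=s, y−5=t.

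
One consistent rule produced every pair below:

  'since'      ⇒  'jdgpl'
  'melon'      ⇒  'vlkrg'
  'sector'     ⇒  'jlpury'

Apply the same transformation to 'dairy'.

s(18)→j(9) and i(8)→d(3) fit y≡11x+19 (mod 26); the inverse of 11 mod 26 is 19. Treating letters as 0–25, the rule is x ↦ 11x + 19 (mod 26).
For dairy: d(3)→11·3+19≡0=a; a(0)→11·0+19≡19=t; i(8)→11·8+19≡3=d; r(17)→11·17+19≡24=y; y(24)→11·24+19≡23=x (all mod 26).

atdyx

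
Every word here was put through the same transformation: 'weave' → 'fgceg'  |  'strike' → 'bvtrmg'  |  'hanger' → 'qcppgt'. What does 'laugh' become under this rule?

ucwpj

Shifts by position in weave: pos 0: w→f (+9), pos 1: e→g (+2), pos 2: a→c (+2), pos 3: v→e (+9), pos 4: e→g (+2) — repeating every 3. A repeating key of period 3 is used — shifts +9, +2, +2 over and over.
For laugh: l+9=u, a+2=c, u+2=w, g+9=p, h+2=j.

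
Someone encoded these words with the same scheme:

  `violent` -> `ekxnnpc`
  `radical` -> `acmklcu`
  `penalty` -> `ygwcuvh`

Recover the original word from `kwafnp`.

burden

Shifts by position in violent: pos 0: v→e (+9), pos 1: i→k (+2), pos 2: o→x (+9), pos 3: l→n (+2) — repeating every 2. The shifts repeat in a cycle of length 2: positions 0,1,… shift by +9, +2, then the pattern repeats.
Undoing it on kwafnp: k−9=b, w−2=u, a−9=r, f−2=d, n−9=e, p−2=n.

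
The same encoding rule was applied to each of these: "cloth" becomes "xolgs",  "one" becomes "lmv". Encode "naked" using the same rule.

Each pair mirrors across the alphabet (c↔x, l↔o, o↔l): positions sum to 25. Letters are reflected about the middle of the alphabet (position → 25−position): Atbash.
On naked: n↔m, a↔z, k↔p, e↔v, d↔w.

mzpvw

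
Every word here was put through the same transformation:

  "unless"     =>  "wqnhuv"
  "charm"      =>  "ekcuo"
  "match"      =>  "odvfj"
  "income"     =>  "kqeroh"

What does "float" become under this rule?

Shifts by position in unless: pos 0: u→w (+2), pos 1: n→q (+3), pos 2: l→n (+2), pos 3: e→h (+3) — repeating every 2. A repeating key of period 2 is used — shifts +2, +3 over and over.
Applying it to float: f+2=h, l+3=o, o+2=q, a+3=d, t+2=v.

hoqdv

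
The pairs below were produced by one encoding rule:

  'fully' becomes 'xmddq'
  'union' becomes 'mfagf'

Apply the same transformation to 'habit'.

zstal

Compare letters: f→x is +18, u→m is +18, l→d is +18 — a constant shift. This is a Caesar cipher with shift 18.
On habit: h+18=z, a+18=s, b+18=t, i+18=a, t+18=l.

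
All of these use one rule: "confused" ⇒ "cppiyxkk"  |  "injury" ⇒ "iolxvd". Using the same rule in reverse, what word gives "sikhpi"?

shield

In confused: c→c is +0, o→p is +1, n→p is +2, f→i is +3 — the shift increases by 1 each position. The shift increases by 1 at each position, starting from +0: 0, 1, 2, ….
Decoding sikhpi: s−0=s, i−1=h, k−2=i, h−3=e, p−4=l, i−5=d.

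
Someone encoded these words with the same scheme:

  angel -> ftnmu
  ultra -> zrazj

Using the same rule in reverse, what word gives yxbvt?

The shift increases by 1 at each position, starting from +5: 5, 6, 7, ….
Decoding yxbvt: y−5=t, x−6=r, b−7=u, v−8=n, t−9=k.

trunk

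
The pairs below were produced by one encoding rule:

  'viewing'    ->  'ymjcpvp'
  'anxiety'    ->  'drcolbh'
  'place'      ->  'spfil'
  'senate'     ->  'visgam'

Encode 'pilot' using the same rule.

In viewing: v→y is +3, i→m is +4, e→j is +5, w→c is +6 — the shift increases by 1 each position. Each letter shifts forward by (position + 3), i.e. 3, 4, 5, … — the shift grows by one for each successive letter.
On pilot: p+3=s, i+4=m, l+5=q, o+6=u, t+7=a.

smqua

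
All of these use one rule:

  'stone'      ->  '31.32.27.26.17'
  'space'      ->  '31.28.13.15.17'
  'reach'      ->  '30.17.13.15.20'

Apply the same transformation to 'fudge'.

18.33.16.19.17

s is letter #19 and maps to 31: an offset of 12. The number is (letter's place in the alphabet, a=1) + 12.
On fudge: f=6→18, u=21→33, d=4→16, g=7→19, e=5→17.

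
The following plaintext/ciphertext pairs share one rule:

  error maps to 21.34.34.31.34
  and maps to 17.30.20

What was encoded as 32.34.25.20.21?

The number is (letter's place in the alphabet, a=1) + 16.
Reversing it on 32.34.25.20.21: 32→(32−16)÷1=16=p, 34→(34−16)÷1=18=r, 25→(25−16)÷1=9=i, 20→(20−16)÷1=4=d, 21→(21−16)÷1=5=e.

pride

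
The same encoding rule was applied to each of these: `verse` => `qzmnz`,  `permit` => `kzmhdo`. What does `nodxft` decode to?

sticky

Compare letters: v→q is +21, e→z is +21, r→m is +21 — a constant shift. Each letter is shifted forward by 21 in the alphabet (a Caesar shift of +21).
Undoing it on nodxft: n−21=s, o−21=t, d−21=i, x−21=c, f−21=k, t−21=y.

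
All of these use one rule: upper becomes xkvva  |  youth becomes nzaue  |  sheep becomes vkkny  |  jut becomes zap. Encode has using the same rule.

ygn

The output letters match the input read backwards, each shifted +6: upper reversed is reppu. The word is reversed, then every letter is shifted forward by 6.
For has: reverse → sah; then shift: s+6=y, a+6=g, h+6=n.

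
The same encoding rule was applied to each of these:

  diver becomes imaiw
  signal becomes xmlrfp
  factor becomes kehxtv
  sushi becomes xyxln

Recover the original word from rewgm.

march

Shifts by position in diver: pos 0: d→i (+5), pos 1: i→m (+4), pos 2: v→a (+5), pos 3: e→i (+4) — repeating every 2. A repeating key of period 2 is used — shifts +5, +4 over and over.
Decoding rewgm: r−5=m, e−4=a, w−5=r, g−4=c, m−5=h.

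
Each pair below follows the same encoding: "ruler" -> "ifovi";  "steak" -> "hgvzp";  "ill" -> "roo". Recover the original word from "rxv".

ice

Each pair mirrors across the alphabet (r↔i, u↔f, l↔o): positions sum to 25. Letters are reflected about the middle of the alphabet (position → 25−position): Atbash.
Undoing it on rxv: r↔i, x↔c, v↔e.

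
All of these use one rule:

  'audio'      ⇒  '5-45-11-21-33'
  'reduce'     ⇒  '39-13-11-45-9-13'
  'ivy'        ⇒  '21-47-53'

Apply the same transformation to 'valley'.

47-5-27-27-13-53

a(#1)→5 and u(#21)→45: differences scale by 2, so n = 2·pos + 3. With a=1..z=26, the number is 2·pos + 3.
Applying it to valley: v=22→47, a=1→5, l=12→27, l=12→27, e=5→13, y=25→53.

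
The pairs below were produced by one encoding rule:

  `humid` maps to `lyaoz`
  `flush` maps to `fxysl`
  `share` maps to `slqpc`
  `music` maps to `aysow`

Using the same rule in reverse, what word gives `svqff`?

staff

Treating letters as 0–25, the rule is x ↦ 3x + 16 (mod 26).
Undoing it on svqff: s(18)→9·(18−16)≡18=s; v(21)→9·(21−16)≡19=t; q(16)→9·(16−16)≡0=a; f(5)→9·(5−16)≡5=f; f(5)→9·(5−16)≡5=f (all mod 26).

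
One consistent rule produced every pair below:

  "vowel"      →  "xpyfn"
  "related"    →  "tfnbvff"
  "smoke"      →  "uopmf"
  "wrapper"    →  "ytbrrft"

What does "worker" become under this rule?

yptmft

The shift depends on letter class: consonant v→x is +2, but vowel o→p is +1. Vowels shift forward by 1 and consonants shift forward by 2.
On worker: w(cons)+2=y, o(vowel)+1=p, r(cons)+2=t, k(cons)+2=m, e(vowel)+1=f, r(cons)+2=t.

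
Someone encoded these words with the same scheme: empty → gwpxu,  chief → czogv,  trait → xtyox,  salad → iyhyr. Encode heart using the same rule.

zgytx

This is an affine cipher: with a=0,…,z=25, each position x becomes (15x+24) mod 26.
On heart: h(7)→15·7+24≡25=z; e(4)→15·4+24≡6=g; a(0)→15·0+24≡24=y; r(17)→15·17+24≡19=t; t(19)→15·19+24≡23=x (all mod 26).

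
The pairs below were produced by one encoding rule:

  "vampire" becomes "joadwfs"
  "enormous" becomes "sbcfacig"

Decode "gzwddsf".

Compare letters: v→j is +14, a→o is +14, m→a is +14 — a constant shift. This is a Caesar cipher with shift 14.
Undoing it on gzwddsf: g−14=s, z−14=l, w−14=i, d−14=p, d−14=p, s−14=e, f−14=r.

slipper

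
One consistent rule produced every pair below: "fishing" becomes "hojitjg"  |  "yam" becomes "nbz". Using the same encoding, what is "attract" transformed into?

The output letters match the input read backwards, each shifted +1: fishing reversed is gnihsif. Read the word backwards and shift each letter +1.
For attract: reverse → tcartta; then shift: t+1=u, c+1=d, a+1=b, r+1=s, t+1=u, t+1=u, a+1=b.

udbsuub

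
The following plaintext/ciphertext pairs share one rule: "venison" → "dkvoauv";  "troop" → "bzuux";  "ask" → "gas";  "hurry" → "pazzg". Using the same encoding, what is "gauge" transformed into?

ogaok

The shift depends on letter class: consonant v→d is +8, but vowel e→k is +6. Two shifts are in play — +6 for a/e/i/o/u, +8 for every other letter.
For gauge: g(cons)+8=o, a(vowel)+6=g, u(vowel)+6=a, g(cons)+8=o, e(vowel)+6=k.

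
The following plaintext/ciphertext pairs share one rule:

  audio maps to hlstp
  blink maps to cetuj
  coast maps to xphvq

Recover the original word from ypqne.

hotel

Treating letters as 0–25, the rule is x ↦ 21x + 7 (mod 26).
Decoding ypqne: y(24)→5·(24−7)≡7=h; p(15)→5·(15−7)≡14=o; q(16)→5·(16−7)≡19=t; n(13)→5·(13−7)≡4=e; e(4)→5·(4−7)≡11=l (all mod 26).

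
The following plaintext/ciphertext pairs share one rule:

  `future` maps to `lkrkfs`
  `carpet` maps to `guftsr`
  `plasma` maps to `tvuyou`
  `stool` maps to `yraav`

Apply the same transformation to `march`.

oufgx

f(5)→l(11) and u(20)→k(10) fit y≡19x+20 (mod 26); the inverse of 19 mod 26 is 11. Treating letters as 0–25, the rule is x ↦ 19x + 20 (mod 26).
For march: m(12)→19·12+20≡14=o; a(0)→19·0+20≡20=u; r(17)→19·17+20≡5=f; c(2)→19·2+20≡6=g; h(7)→19·7+20≡23=x (all mod 26).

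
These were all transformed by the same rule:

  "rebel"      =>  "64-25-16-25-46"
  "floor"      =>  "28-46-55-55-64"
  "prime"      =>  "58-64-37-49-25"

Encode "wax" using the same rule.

79-13-82

r(#18)→64 and e(#5)→25: differences scale by 3, so n = 3·pos + 10. Each letter becomes 3×(its alphabet position, a=1..z=26) + 10.
For wax: w=23→79, a=1→13, x=24→82.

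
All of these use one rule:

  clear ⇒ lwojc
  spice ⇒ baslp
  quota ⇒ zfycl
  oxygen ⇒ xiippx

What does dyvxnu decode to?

A repeating key of period 3 is used — shifts +9, +11, +10 over and over.
Undoing it on dyvxnu: d−9=u, y−11=n, v−10=l, x−9=o, n−11=c, u−10=k.

unlock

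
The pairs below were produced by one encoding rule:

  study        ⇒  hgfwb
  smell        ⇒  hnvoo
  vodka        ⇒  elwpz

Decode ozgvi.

later

Each letter is replaced by its mirror in the alphabet: a↔z, b↔y, c↔x, and so on (the Atbash cipher).
Reversing it on ozgvi: o↔l, z↔a, g↔t, v↔e, i↔r.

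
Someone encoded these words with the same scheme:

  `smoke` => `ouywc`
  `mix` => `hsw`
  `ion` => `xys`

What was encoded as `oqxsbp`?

fringe

The output letters match the input read backwards, each shifted +10: smoke reversed is ekoms. The word is reversed, then every letter is shifted forward by 10.
Undoing it on oqxsbp: shift back: o−10=e, q−10=g, x−10=n, s−10=i, b−10=r, p−10=f → egnirf; then reverse → fringe.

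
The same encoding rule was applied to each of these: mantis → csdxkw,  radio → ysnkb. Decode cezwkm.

Read the word backwards and shift each letter +10.
Undoing it on cezwkm: shift back: c−10=s, e−10=u, z−10=p, w−10=m, k−10=a, m−10=c → supmac; then reverse → campus.

campus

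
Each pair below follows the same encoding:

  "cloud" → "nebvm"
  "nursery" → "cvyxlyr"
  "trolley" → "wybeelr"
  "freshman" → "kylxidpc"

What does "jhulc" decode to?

given

c(2)→n(13) and l(11)→e(4) fit y≡25x+15 (mod 26); the inverse of 25 mod 26 is 25. Treating letters as 0–25, the rule is x ↦ 25x + 15 (mod 26).
Decoding jhulc: j(9)→25·(9−15)≡6=g; h(7)→25·(7−15)≡8=i; u(20)→25·(20−15)≡21=v; l(11)→25·(11−15)≡4=e; c(2)→25·(2−15)≡13=n (all mod 26).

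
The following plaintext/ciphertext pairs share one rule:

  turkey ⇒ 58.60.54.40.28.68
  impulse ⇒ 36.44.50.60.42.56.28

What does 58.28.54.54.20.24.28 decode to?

terrace

With a=1..z=26, the number is 2·pos + 18.
Reversing it on 58.28.54.54.20.24.28: 58→(58−18)÷2=20=t, 28→(28−18)÷2=5=e, 54→(54−18)÷2=18=r, 54→(54−18)÷2=18=r, 20→(20−18)÷2=1=a, 24→(24−18)÷2=3=c, 28→(28−18)÷2=5=e.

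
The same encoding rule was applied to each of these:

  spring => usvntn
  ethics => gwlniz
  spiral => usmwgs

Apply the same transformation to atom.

In spring: s→u is +2, p→s is +3, r→v is +4, i→n is +5 — the shift increases by 1 each position. Letter i (0-indexed) is shifted by i+2, so successive shifts are 2, 3, 4, ….
For atom: a+2=c, t+3=w, o+4=s, m+5=r.

cwsr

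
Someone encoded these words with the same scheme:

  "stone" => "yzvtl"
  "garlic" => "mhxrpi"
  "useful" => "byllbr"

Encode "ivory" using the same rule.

pbvxe

Vowels shift forward by 7 and consonants shift forward by 6.
On ivory: i(vowel)+7=p, v(cons)+6=b, o(vowel)+7=v, r(cons)+6=x, y(cons)+6=e.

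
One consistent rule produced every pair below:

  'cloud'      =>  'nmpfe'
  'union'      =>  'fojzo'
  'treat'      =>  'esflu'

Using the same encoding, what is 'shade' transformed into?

dibof

It's a Vigenère-style cipher with numeric key [11,1,1]: position i shifts by key[i mod 3].
For shade: s+11=d, h+1=i, a+1=b, d+11=o, e+1=f.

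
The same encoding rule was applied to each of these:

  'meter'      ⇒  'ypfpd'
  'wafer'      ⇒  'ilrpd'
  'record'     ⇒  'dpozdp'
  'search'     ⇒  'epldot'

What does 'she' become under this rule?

Two shifts are in play — +11 for a/e/i/o/u, +12 for every other letter.
Applying it to she: s(cons)+12=e, h(cons)+12=t, e(vowel)+11=p.

etp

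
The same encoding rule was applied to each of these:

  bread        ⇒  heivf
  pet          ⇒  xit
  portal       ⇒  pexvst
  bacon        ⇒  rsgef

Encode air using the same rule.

vme

The output letters match the input read backwards, each shifted +4: bread reversed is daerb. Two steps: reverse the string, then apply a Caesar shift of +4.
On air: reverse → ria; then shift: r+4=v, i+4=m, a+4=e.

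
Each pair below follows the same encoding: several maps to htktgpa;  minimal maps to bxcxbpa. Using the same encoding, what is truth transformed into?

It's a constant shift of +15 (ROT15).
For truth: t+15=i, r+15=g, u+15=j, t+15=i, h+15=w.

igjiw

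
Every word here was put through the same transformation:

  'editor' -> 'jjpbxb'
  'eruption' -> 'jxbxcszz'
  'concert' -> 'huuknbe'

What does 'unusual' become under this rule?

In editor: e→j is +5, d→j is +6, i→p is +7, t→b is +8 — the shift increases by 1 each position. Letter i (0-indexed) is shifted by i+5, so successive shifts are 5, 6, 7, ….
On unusual: u+5=z, n+6=t, u+7=b, s+8=a, u+9=d, a+10=k, l+11=w.

ztbadkw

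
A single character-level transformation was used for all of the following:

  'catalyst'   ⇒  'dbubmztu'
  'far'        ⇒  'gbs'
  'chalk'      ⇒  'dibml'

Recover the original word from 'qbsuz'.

party

It's a constant shift of +1 (ROT1).
Undoing it on qbsuz: q−1=p, b−1=a, s−1=r, u−1=t, z−1=y.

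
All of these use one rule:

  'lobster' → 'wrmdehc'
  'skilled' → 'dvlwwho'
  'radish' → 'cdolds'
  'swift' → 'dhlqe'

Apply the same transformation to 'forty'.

The rule splits by letter class: vowels +3, consonants +11.
Applying it to forty: f(cons)+11=q, o(vowel)+3=r, r(cons)+11=c, t(cons)+11=e, y(cons)+11=j.

qrcej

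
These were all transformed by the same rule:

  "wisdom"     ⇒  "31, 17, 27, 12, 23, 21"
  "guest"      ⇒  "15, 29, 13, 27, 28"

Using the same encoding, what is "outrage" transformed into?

w is letter #23 and maps to 31: an offset of 8. The number is (letter's place in the alphabet, a=1) + 8.
Applying it to outrage: o=15→23, u=21→29, t=20→28, r=18→26, a=1→9, g=7→15, e=5→13.

23, 29, 28, 26, 9, 15, 13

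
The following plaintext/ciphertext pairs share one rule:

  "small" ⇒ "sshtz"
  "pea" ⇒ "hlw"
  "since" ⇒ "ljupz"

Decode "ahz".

sat

The output letters match the input read backwards, each shifted +7: small reversed is llams. Two steps: reverse the string, then apply a Caesar shift of +7.
Undoing it on ahz: shift back: a−7=t, h−7=a, z−7=s → tas; then reverse → sat.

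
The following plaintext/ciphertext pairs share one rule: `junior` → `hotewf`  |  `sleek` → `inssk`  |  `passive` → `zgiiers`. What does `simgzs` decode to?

escape

j(9)→h(7) and u(20)→o(14) fit y≡3x+6 (mod 26); the inverse of 3 mod 26 is 9. Each letter's alphabet position (a=0..z=25) is mapped through 3·x+6 mod 26 — an affine cipher.
Reversing it on simgzs: s(18)→9·(18−6)≡4=e; i(8)→9·(8−6)≡18=s; m(12)→9·(12−6)≡2=c; g(6)→9·(6−6)≡0=a; z(25)→9·(25−6)≡15=p; s(18)→9·(18−6)≡4=e (all mod 26).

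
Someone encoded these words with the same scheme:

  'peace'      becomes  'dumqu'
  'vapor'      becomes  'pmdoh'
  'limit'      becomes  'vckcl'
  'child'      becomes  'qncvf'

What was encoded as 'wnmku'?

shame

This is an affine cipher: with a=0,…,z=25, each position x becomes (15x+12) mod 26.
Decoding wnmku: w(22)→7·(22−12)≡18=s; n(13)→7·(13−12)≡7=h; m(12)→7·(12−12)≡0=a; k(10)→7·(10−12)≡12=m; u(20)→7·(20−12)≡4=e (all mod 26).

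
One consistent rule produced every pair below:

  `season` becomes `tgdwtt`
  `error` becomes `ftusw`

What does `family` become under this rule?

gcpmqe

The shift increases by 1 at each position, starting from +1: 1, 2, 3, ….
On family: f+1=g, a+2=c, m+3=p, i+4=m, l+5=q, y+6=e.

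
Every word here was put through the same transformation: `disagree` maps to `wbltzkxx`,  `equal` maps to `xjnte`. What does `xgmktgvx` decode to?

Compare letters: d→w is +19, i→b is +19, s→l is +19 — a constant shift. It's a constant shift of +19 (ROT19).
Decoding xgmktgvx: x−19=e, g−19=n, m−19=t, k−19=r, t−19=a, g−19=n, v−19=c, x−19=e.

entrance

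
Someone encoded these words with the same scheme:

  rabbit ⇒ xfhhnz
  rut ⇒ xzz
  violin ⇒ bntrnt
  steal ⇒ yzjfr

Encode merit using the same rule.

The shift depends on letter class: consonant r→x is +6, but vowel a→f is +5. Two shifts are in play — +5 for a/e/i/o/u, +6 for every other letter.
For merit: m(cons)+6=s, e(vowel)+5=j, r(cons)+6=x, i(vowel)+5=n, t(cons)+6=z.

sjxnz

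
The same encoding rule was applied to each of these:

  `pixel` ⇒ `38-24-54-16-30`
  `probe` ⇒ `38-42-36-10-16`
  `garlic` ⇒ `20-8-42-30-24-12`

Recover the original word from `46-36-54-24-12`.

toxic

p(#16)→38 and i(#9)→24: differences scale by 2, so n = 2·pos + 6. Each letter becomes 2×(its alphabet position, a=1..z=26) + 6.
Decoding 46-36-54-24-12: 46→(46−6)÷2=20=t, 36→(36−6)÷2=15=o, 54→(54−6)÷2=24=x, 24→(24−6)÷2=9=i, 12→(12−6)÷2=3=c.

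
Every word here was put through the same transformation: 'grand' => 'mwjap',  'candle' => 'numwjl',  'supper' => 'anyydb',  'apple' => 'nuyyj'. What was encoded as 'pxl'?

cog

The output letters match the input read backwards, each shifted +9: grand reversed is dnarg. The word is reversed, then every letter is shifted forward by 9.
Undoing it on pxl: shift back: p−9=g, x−9=o, l−9=c → goc; then reverse → cog.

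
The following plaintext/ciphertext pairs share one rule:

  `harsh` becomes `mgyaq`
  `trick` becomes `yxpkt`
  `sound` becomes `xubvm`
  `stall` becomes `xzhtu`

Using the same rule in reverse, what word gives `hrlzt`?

clerk

In harsh: h→m is +5, a→g is +6, r→y is +7, s→a is +8 — the shift increases by 1 each position. The shift increases by 1 at each position, starting from +5: 5, 6, 7, ….
Undoing it on hrlzt: h−5=c, r−6=l, l−7=e, z−8=r, t−9=k.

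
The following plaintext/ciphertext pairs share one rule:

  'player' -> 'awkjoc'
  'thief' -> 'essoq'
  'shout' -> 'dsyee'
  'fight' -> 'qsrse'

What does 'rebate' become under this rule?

comkeo

The shift depends on letter class: consonant p→a is +11, but vowel a→k is +10. The rule splits by letter class: vowels +10, consonants +11.
On rebate: r(cons)+11=c, e(vowel)+10=o, b(cons)+11=m, a(vowel)+10=k, t(cons)+11=e, e(vowel)+10=o.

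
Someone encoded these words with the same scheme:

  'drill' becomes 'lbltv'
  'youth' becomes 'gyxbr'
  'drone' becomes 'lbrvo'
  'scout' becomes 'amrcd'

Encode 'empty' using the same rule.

mwsbi

Shifts by position in drill: pos 0: d→l (+8), pos 1: r→b (+10), pos 2: i→l (+3), pos 3: l→t (+8), pos 4: l→v (+10) — repeating every 3. The shifts repeat in a cycle of length 3: positions 0,1,… shift by +8, +10, +3, then the pattern repeats.
Applying it to empty: e+8=m, m+10=w, p+3=s, t+8=b, y+10=i.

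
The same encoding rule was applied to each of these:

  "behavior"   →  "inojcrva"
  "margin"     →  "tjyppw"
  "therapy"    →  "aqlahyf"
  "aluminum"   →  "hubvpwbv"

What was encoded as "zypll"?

Shifts by position in behavior: pos 0: b→i (+7), pos 1: e→n (+9), pos 2: h→o (+7), pos 3: a→j (+9) — repeating every 2. A repeating key of period 2 is used — shifts +7, +9 over and over.
Decoding zypll: z−7=s, y−9=p, p−7=i, l−9=c, l−7=e.

spice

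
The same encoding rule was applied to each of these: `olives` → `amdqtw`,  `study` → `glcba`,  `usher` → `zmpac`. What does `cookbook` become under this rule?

The word is reversed, then every letter is shifted forward by 8.
Applying it to cookbook: reverse → koobkooc; then shift: k+8=s, o+8=w, o+8=w, b+8=j, k+8=s, o+8=w, o+8=w, c+8=k.

swwjswwk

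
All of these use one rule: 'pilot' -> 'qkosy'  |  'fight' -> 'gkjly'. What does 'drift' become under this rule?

etljy

Each letter shifts forward by (position + 1), i.e. 1, 2, 3, … — the shift grows by one for each successive letter.
Applying it to drift: d+1=e, r+2=t, i+3=l, f+4=j, t+5=y.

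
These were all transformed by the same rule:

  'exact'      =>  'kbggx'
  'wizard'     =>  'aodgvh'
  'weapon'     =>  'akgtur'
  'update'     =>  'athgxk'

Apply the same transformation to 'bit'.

fox

The shift depends on letter class: consonant x→b is +4, but vowel e→k is +6. Vowels shift forward by 6 and consonants shift forward by 4.
Applying it to bit: b(cons)+4=f, i(vowel)+6=o, t(cons)+4=x.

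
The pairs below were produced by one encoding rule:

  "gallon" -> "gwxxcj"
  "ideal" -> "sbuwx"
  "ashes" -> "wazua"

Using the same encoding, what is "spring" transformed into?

avhsjg

This is an affine cipher: with a=0,…,z=25, each position x becomes (19x+22) mod 26.
For spring: s(18)→19·18+22≡0=a; p(15)→19·15+22≡21=v; r(17)→19·17+22≡7=h; i(8)→19·8+22≡18=s; n(13)→19·13+22≡9=j; g(6)→19·6+22≡6=g (all mod 26).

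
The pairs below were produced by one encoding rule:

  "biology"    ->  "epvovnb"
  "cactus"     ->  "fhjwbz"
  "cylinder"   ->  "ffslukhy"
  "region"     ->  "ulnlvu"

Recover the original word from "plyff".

mercy

A repeating key of period 3 is used — shifts +3, +7, +7 over and over.
Reversing it on plyff: p−3=m, l−7=e, y−7=r, f−3=c, f−7=y.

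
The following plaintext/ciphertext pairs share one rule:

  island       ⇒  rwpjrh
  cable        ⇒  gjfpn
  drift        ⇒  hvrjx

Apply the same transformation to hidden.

The shift depends on letter class: consonant s→w is +4, but vowel i→r is +9. The rule splits by letter class: vowels +9, consonants +4.
On hidden: h(cons)+4=l, i(vowel)+9=r, d(cons)+4=h, d(cons)+4=h, e(vowel)+9=n, n(cons)+4=r.

lrhhnr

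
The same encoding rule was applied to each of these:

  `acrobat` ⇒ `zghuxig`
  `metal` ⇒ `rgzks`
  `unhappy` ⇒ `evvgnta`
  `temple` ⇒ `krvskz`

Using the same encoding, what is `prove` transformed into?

kbuxv

The output letters match the input read backwards, each shifted +6: acrobat reversed is taborca. Two steps: reverse the string, then apply a Caesar shift of +6.
For prove: reverse → evorp; then shift: e+6=k, v+6=b, o+6=u, r+6=x, p+6=v.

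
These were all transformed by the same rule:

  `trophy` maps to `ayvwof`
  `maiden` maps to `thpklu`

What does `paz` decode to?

Compare letters: t→a is +7, r→y is +7, o→v is +7 — a constant shift. Each letter is shifted forward by 7 in the alphabet (a Caesar shift of +7).
Undoing it on paz: p−7=i, a−7=t, z−7=s.

its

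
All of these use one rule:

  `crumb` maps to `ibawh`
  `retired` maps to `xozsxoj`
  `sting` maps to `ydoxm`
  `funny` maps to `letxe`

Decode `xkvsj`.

rapid

A repeating key of period 2 is used — shifts +6, +10 over and over.
Reversing it on xkvsj: x−6=r, k−10=a, v−6=p, s−10=i, j−6=d.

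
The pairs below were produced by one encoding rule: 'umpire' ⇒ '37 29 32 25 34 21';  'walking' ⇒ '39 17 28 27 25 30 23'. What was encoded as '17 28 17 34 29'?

alarm

u is letter #21 and maps to 37: an offset of 16. Letters become their 1-based position plus 16 (so a→17, b→18, …).
Decoding 17 28 17 34 29: 17→(17−16)÷1=1=a, 28→(28−16)÷1=12=l, 17→(17−16)÷1=1=a, 34→(34−16)÷1=18=r, 29→(29−16)÷1=13=m.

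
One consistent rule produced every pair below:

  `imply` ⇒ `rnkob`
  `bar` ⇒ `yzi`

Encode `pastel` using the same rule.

kzhgvo

This is the alphabet-reversal cipher (Atbash): a becomes z, b becomes y, etc.
For pastel: p↔k, a↔z, s↔h, t↔g, e↔v, l↔o.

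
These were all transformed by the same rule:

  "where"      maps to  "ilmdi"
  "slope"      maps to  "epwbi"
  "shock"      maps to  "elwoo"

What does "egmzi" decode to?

Shifts by position in where: pos 0: w→i (+12), pos 1: h→l (+4), pos 2: e→m (+8), pos 3: r→d (+12), pos 4: e→i (+4) — repeating every 3. The shifts repeat in a cycle of length 3: positions 0,1,… shift by +12, +4, +8, then the pattern repeats.
Undoing it on egmzi: e−12=s, g−4=c, m−8=e, z−12=n, i−4=e.

scene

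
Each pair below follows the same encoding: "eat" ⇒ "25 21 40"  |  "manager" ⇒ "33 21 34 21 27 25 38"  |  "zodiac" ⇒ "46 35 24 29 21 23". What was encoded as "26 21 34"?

fan

e is letter #5 and maps to 25: an offset of 20. Letters become their 1-based position plus 20 (so a→21, b→22, …).
Undoing it on 26 21 34: 26→(26−20)÷1=6=f, 21→(21−20)÷1=1=a, 34→(34−20)÷1=14=n.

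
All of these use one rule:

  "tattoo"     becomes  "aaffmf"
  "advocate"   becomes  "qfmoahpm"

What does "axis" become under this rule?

eujm

The word is reversed, then every letter is shifted forward by 12.
On axis: reverse → sixa; then shift: s+12=e, i+12=u, x+12=j, a+12=m.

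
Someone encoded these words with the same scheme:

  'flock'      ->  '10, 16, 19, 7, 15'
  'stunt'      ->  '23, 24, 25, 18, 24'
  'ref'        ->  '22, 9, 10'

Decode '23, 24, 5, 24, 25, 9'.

f is letter #6 and maps to 10: an offset of 4. Letters become their 1-based position plus 4 (so a→5, b→6, …).
Reversing it on 23, 24, 5, 24, 25, 9: 23→(23−4)÷1=19=s, 24→(24−4)÷1=20=t, 5→(5−4)÷1=1=a, 24→(24−4)÷1=20=t, 25→(25−4)÷1=21=u, 9→(9−4)÷1=5=e.

statue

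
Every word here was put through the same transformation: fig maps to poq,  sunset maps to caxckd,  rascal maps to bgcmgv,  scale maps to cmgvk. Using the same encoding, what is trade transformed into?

dbgnk

The shift depends on letter class: consonant f→p is +10, but vowel i→o is +6. Vowels shift forward by 6 and consonants shift forward by 10.
Applying it to trade: t(cons)+10=d, r(cons)+10=b, a(vowel)+6=g, d(cons)+10=n, e(vowel)+6=k.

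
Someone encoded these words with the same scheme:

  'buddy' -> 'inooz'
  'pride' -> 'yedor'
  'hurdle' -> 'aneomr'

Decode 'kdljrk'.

ticket

Each letter's alphabet position (a=0..z=25) is mapped through 3·x+5 mod 26 — an affine cipher.
Decoding kdljrk: k(10)→9·(10−5)≡19=t; d(3)→9·(3−5)≡8=i; l(11)→9·(11−5)≡2=c; j(9)→9·(9−5)≡10=k; r(17)→9·(17−5)≡4=e; k(10)→9·(10−5)≡19=t (all mod 26).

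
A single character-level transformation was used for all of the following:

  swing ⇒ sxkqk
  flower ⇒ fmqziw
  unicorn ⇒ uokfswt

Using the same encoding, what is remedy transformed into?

In swing: s→s is +0, w→x is +1, i→k is +2, n→q is +3 — the shift increases by 1 each position. Letter i (0-indexed) is shifted by i+0, so successive shifts are 0, 1, 2, ….
For remedy: r+0=r, e+1=f, m+2=o, e+3=h, d+4=h, y+5=d.

rfohhd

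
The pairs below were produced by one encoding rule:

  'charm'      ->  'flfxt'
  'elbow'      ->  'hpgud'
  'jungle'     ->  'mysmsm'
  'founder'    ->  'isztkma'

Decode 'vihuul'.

second

In charm: c→f is +3, h→l is +4, a→f is +5, r→x is +6 — the shift increases by 1 each position. Letter i (0-indexed) is shifted by i+3, so successive shifts are 3, 4, 5, ….
Decoding vihuul: v−3=s, i−4=e, h−5=c, u−6=o, u−7=n, l−8=d.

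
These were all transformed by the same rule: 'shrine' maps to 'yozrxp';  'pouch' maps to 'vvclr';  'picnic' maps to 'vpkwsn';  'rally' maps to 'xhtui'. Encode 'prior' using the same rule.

vyqxb

The shift increases by 1 at each position, starting from +6: 6, 7, 8, ….
For prior: p+6=v, r+7=y, i+8=q, o+9=x, r+10=b.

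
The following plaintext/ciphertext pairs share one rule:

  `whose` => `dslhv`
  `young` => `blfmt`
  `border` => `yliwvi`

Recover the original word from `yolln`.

bloom

Each pair mirrors across the alphabet (w↔d, h↔s, o↔l): positions sum to 25. Each letter is replaced by its mirror in the alphabet: a↔z, b↔y, c↔x, and so on (the Atbash cipher).
Undoing it on yolln: y↔b, o↔l, l↔o, l↔o, n↔m.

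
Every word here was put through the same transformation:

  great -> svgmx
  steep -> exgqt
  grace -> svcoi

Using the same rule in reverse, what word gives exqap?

Shifts by position in great: pos 0: g→s (+12), pos 1: r→v (+4), pos 2: e→g (+2), pos 3: a→m (+12), pos 4: t→x (+4) — repeating every 3. The shifts repeat in a cycle of length 3: positions 0,1,… shift by +12, +4, +2, then the pattern repeats.
Reversing it on exqap: e−12=s, x−4=t, q−2=o, a−12=o, p−4=l.

stool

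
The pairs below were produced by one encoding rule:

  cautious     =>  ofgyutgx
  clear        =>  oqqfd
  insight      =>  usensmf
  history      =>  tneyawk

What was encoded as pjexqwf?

dessert

The shifts repeat in a cycle of length 2: positions 0,1,… shift by +12, +5, then the pattern repeats.
Undoing it on pjexqwf: p−12=d, j−5=e, e−12=s, x−5=s, q−12=e, w−5=r, f−12=t.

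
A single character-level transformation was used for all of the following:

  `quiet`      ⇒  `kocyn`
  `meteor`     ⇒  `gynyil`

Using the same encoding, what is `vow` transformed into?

Compare letters: q→k is +20, u→o is +20, i→c is +20 — a constant shift. Every letter moves 20 places later in the alphabet, wrapping around z→a.
On vow: v+20=p, o+20=i, w+20=q.

piq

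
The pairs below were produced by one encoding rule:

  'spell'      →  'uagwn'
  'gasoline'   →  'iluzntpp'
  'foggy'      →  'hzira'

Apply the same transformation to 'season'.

upcdqy

Shifts by position in spell: pos 0: s→u (+2), pos 1: p→a (+11), pos 2: e→g (+2), pos 3: l→w (+11) — repeating every 2. A repeating key of period 2 is used — shifts +2, +11 over and over.
Applying it to season: s+2=u, e+11=p, a+2=c, s+11=d, o+2=q, n+11=y.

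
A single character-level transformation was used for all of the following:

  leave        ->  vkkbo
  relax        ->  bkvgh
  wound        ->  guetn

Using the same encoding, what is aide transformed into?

konk

Shifts by position in leave: pos 0: l→v (+10), pos 1: e→k (+6), pos 2: a→k (+10), pos 3: v→b (+6) — repeating every 2. The shifts repeat in a cycle of length 2: positions 0,1,… shift by +10, +6, then the pattern repeats.
On aide: a+10=k, i+6=o, d+10=n, e+6=k.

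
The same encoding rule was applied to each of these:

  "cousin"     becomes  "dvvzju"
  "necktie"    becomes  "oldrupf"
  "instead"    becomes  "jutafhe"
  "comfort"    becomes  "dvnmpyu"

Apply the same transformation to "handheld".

ihokilmk

A repeating key of period 2 is used — shifts +1, +7 over and over.
On handheld: h+1=i, a+7=h, n+1=o, d+7=k, h+1=i, e+7=l, l+1=m, d+7=k.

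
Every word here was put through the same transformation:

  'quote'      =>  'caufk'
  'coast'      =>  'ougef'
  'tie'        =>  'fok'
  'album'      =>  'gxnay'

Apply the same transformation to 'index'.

The rule splits by letter class: vowels +6, consonants +12.
On index: i(vowel)+6=o, n(cons)+12=z, d(cons)+12=p, e(vowel)+6=k, x(cons)+12=j.

ozpkj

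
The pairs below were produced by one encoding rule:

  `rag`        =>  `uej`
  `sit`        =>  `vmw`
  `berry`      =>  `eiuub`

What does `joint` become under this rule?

msmqw

The shift depends on letter class: consonant r→u is +3, but vowel a→e is +4. Vowels shift forward by 4 and consonants shift forward by 3.
For joint: j(cons)+3=m, o(vowel)+4=s, i(vowel)+4=m, n(cons)+3=q, t(cons)+3=w.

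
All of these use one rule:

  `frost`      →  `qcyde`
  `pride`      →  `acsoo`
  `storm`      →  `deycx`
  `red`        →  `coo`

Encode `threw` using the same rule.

escoh

The rule splits by letter class: vowels +10, consonants +11.
On threw: t(cons)+11=e, h(cons)+11=s, r(cons)+11=c, e(vowel)+10=o, w(cons)+11=h.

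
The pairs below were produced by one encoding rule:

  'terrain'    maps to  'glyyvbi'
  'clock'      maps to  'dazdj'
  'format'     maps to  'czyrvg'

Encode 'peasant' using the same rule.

qlvpvig

t(19)→g(6) and e(4)→l(11) fit y≡17x+21 (mod 26); the inverse of 17 mod 26 is 23. Each letter's alphabet position (a=0..z=25) is mapped through 17·x+21 mod 26 — an affine cipher.
On peasant: p(15)→17·15+21≡16=q; e(4)→17·4+21≡11=l; a(0)→17·0+21≡21=v; s(18)→17·18+21≡15=p; a(0)→17·0+21≡21=v; n(13)→17·13+21≡8=i; t(19)→17·19+21≡6=g (all mod 26).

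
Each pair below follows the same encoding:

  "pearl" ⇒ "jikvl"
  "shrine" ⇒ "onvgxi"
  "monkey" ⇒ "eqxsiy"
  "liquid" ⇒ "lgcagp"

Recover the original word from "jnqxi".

phone

p(15)→j(9) and e(4)→i(8) fit y≡19x+10 (mod 26); the inverse of 19 mod 26 is 11. This is an affine cipher: with a=0,…,z=25, each position x becomes (19x+10) mod 26.
Decoding jnqxi: j(9)→11·(9−10)≡15=p; n(13)→11·(13−10)≡7=h; q(16)→11·(16−10)≡14=o; x(23)→11·(23−10)≡13=n; i(8)→11·(8−10)≡4=e (all mod 26).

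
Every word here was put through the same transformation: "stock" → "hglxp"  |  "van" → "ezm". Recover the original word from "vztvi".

Each pair mirrors across the alphabet (s↔h, t↔g, o↔l): positions sum to 25. This is the alphabet-reversal cipher (Atbash): a becomes z, b becomes y, etc.
Decoding vztvi: v↔e, z↔a, t↔g, v↔e, i↔r.

eager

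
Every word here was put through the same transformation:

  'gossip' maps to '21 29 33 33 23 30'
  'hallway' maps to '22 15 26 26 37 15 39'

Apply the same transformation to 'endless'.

g is letter #7 and maps to 21: an offset of 14. The number is (letter's place in the alphabet, a=1) + 14.
Applying it to endless: e=5→19, n=14→28, d=4→18, l=12→26, e=5→19, s=19→33, s=19→33.

19 28 18 26 19 33 33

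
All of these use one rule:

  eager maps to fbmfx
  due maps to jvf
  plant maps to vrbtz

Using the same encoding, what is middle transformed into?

The shift depends on letter class: consonant g→m is +6, but vowel e→f is +1. Vowels shift forward by 1 and consonants shift forward by 6.
On middle: m(cons)+6=s, i(vowel)+1=j, d(cons)+6=j, d(cons)+6=j, l(cons)+6=r, e(vowel)+1=f.

sjjjrf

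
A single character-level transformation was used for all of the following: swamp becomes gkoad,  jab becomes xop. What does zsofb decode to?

learn

Compare letters: s→g is +14, w→k is +14, a→o is +14 — a constant shift. Every letter moves 14 places later in the alphabet, wrapping around z→a.
Undoing it on zsofb: z−14=l, s−14=e, o−14=a, f−14=r, b−14=n.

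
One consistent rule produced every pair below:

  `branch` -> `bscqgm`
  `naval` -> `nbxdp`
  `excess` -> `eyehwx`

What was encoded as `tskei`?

tribe

Letter i (0-indexed) is shifted by i+0, so successive shifts are 0, 1, 2, ….
Reversing it on tskei: t−0=t, s−1=r, k−2=i, e−3=b, i−4=e.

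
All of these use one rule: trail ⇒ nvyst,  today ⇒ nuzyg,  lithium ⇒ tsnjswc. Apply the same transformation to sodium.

t(19)→n(13) and r(17)→v(21) fit y≡9x+24 (mod 26); the inverse of 9 mod 26 is 3. Treating letters as 0–25, the rule is x ↦ 9x + 24 (mod 26).
On sodium: s(18)→9·18+24≡4=e; o(14)→9·14+24≡20=u; d(3)→9·3+24≡25=z; i(8)→9·8+24≡18=s; u(20)→9·20+24≡22=w; m(12)→9·12+24≡2=c (all mod 26).

euzswc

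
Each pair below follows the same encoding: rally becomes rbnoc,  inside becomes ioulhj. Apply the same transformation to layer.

lbahv

In rally: r→r is +0, a→b is +1, l→n is +2, l→o is +3 — the shift increases by 1 each position. Letter i (0-indexed) is shifted by i+0, so successive shifts are 0, 1, 2, ….
For layer: l+0=l, a+1=b, y+2=a, e+3=h, r+4=v.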